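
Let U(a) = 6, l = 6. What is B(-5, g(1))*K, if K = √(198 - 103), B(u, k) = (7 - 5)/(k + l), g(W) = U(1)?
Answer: √95/6 ≈ 1.6245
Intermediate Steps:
g(W) = 6
B(u, k) = 2/(6 + k) (B(u, k) = (7 - 5)/(k + 6) = 2/(6 + k))
K = √95 ≈ 9.7468
B(-5, g(1))*K = (2/(6 + 6))*√95 = (2/12)*√95 = (2*(1/12))*√95 = √95/6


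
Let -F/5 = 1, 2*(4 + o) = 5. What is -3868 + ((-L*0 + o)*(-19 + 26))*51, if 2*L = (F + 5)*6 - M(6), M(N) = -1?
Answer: -8807/2 ≈ -4403.5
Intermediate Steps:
o = -3/2 (o = -4 + (½)*5 = -4 + 5/2 = -3/2 ≈ -1.5000)
F = -5 (F = -5*1 = -5)
L = ½ (L = ((-5 + 5)*6 - 1*(-1))/2 = (0*6 + 1)/2 = (0 + 1)/2 = (½)*1 = ½ ≈ 0.50000)
-3868 + ((-L*0 + o)*(-19 + 26))*51 = -3868 + ((-1*½*0 - 3/2)*(-19 + 26))*51 = -3868 + ((-½*0 - 3/2)*7)*51 = -3868 + ((0 - 3/2)*7)*51 = -3868 - 3/2*7*51 = -3868 - 21/2*51 = -3868 - 1071/2 = -8807/2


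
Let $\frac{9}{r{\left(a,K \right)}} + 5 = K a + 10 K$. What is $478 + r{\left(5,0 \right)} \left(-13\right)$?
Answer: $\frac{2507}{5} \approx 501.4$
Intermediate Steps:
$r{\left(a,K \right)} = \frac{9}{-5 + 10 K + K a}$ ($r{\left(a,K \right)} = \frac{9}{-5 + \left(K a + 10 K\right)} = \frac{9}{-5 + \left(10 K + K a\right)} = \frac{9}{-5 + 10 K + K a}$)
$478 + r{\left(5,0 \right)} \left(-13\right) = 478 + \frac{9}{-5 + 10 \cdot 0 + 0 \cdot 5} \left(-13\right) = 478 + \frac{9}{-5 + 0 + 0} \left(-13\right) = 478 + \frac{9}{-5} \left(-13\right) = 478 + 9 \left(- \frac{1}{5}\right) \left(-13\right) = 478 - - \frac{117}{5} = 478 + \frac{117}{5} = \frac{2507}{5}$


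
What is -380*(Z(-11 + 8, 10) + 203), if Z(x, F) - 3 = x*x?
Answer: -81700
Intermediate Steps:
Z(x, F) = 3 + x² (Z(x, F) = 3 + x*x = 3 + x²)
-380*(Z(-11 + 8, 10) + 203) = -380*((3 + (-11 + 8)²) + 203) = -380*((3 + (-3)²) + 203) = -380*((3 + 9) + 203) = -380*(12 + 203) = -380*215 = -81700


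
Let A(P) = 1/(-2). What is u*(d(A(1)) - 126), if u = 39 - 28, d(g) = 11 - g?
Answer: -2519/2 ≈ -1259.5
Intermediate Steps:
A(P) = -½
u = 11
u*(d(A(1)) - 126) = 11*((11 - 1*(-½)) - 126) = 11*((11 + ½) - 126) = 11*(23/2 - 126) = 11*(-229/2) = -2519/2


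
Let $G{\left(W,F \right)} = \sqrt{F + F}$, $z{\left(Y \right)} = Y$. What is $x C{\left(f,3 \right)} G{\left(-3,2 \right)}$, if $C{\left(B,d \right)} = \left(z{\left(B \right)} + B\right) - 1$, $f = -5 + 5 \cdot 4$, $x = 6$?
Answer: $348$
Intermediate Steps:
$G{\left(W,F \right)} = \sqrt{2} \sqrt{F}$ ($G{\left(W,F \right)} = \sqrt{2 F} = \sqrt{2} \sqrt{F}$)
$f = 15$ ($f = -5 + 20 = 15$)
$C{\left(B,d \right)} = -1 + 2 B$ ($C{\left(B,d \right)} = \left(B + B\right) - 1 = 2 B - 1 = -1 + 2 B$)
$x C{\left(f,3 \right)} G{\left(-3,2 \right)} = 6 \left(-1 + 2 \cdot 15\right) \sqrt{2} \sqrt{2} = 6 \left(-1 + 30\right) 2 = 6 \cdot 29 \cdot 2 = 174 \cdot 2 = 348$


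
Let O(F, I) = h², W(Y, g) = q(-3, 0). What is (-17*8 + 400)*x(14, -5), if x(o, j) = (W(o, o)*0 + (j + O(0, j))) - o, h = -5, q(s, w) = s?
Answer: 1584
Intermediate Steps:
W(Y, g) = -3
O(F, I) = 25 (O(F, I) = (-5)² = 25)
x(o, j) = 25 + j - o (x(o, j) = (-3*0 + (j + 25)) - o = (0 + (25 + j)) - o = (25 + j) - o = 25 + j - o)
(-17*8 + 400)*x(14, -5) = (-17*8 + 400)*(25 - 5 - 1*14) = (-136 + 400)*(25 - 5 - 14) = 264*6 = 1584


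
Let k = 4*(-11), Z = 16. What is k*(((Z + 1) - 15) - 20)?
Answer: 792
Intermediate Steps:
k = -44
k*(((Z + 1) - 15) - 20) = -44*(((16 + 1) - 15) - 20) = -44*((17 - 15) - 20) = -44*(2 - 20) = -44*(-18) = 792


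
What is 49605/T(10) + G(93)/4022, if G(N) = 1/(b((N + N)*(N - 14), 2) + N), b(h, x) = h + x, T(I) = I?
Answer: 147528638180/29740679 ≈ 4960.5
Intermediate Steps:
G(N) = 1/(2 + N + 2*N*(-14 + N)) (G(N) = 1/(((N + N)*(N - 14) + 2) + N) = 1/(((2*N)*(-14 + N) + 2) + N) = 1/((2*N*(-14 + N) + 2) + N) = 1/((2 + 2*N*(-14 + N)) + N) = 1/(2 + N + 2*N*(-14 + N)))
49605/T(10) + G(93)/4022 = 49605/10 + 1/((2 + 93 + 2*93*(-14 + 93))*4022) = 49605*(⅒) + (1/4022)/(2 + 93 + 2*93*79) = 9921/2 + (1/4022)/(2 + 93 + 14694) = 9921/2 + (1/4022)/14789 = 9921/2 + (1/14789)*(1/4022) = 9921/2 + 1/59481358 = 147528638180/29740679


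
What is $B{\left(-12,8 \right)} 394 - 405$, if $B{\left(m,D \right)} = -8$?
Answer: $-3557$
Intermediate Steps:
$B{\left(-12,8 \right)} 394 - 405 = \left(-8\right) 394 - 405 = -3152 - 405 = -3557$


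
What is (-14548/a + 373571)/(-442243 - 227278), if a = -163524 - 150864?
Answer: -29361563524/52622342037 ≈ -0.55797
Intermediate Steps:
a = -314388
(-14548/a + 373571)/(-442243 - 227278) = (-14548/(-314388) + 373571)/(-442243 - 227278) = (-14548*(-1/314388) + 373571)/(-669521) = (3637/78597 + 373571)*(-1/669521) = (29361563524/78597)*(-1/669521) = -29361563524/52622342037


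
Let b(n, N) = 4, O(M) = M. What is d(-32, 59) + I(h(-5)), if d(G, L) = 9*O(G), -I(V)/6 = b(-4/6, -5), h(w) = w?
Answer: -312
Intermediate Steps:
I(V) = -24 (I(V) = -6*4 = -24)
d(G, L) = 9*G
d(-32, 59) + I(h(-5)) = 9*(-32) - 24 = -288 - 24 = -312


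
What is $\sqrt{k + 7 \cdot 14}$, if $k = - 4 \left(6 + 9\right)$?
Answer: $\sqrt{38} \approx 6.1644$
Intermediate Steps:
$k = -60$ ($k = \left(-4\right) 15 = -60$)
$\sqrt{k + 7 \cdot 14} = \sqrt{-60 + 7 \cdot 14} = \sqrt{-60 + 98} = \sqrt{38}$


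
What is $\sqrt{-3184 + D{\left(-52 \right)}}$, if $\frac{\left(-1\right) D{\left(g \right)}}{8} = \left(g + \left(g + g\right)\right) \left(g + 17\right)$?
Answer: $4 i \sqrt{2929} \approx 216.48 i$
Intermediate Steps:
$D{\left(g \right)} = - 24 g \left(17 + g\right)$ ($D{\left(g \right)} = - 8 \left(g + \left(g + g\right)\right) \left(g + 17\right) = - 8 \left(g + 2 g\right) \left(17 + g\right) = - 8 \cdot 3 g \left(17 + g\right) = - 24 g \left(17 + g\right)$)
$\sqrt{-3184 + D{\left(-52 \right)}} = \sqrt{-3184 - - 1248 \left(17 - 52\right)} = \sqrt{-3184 - \left(-1248\right) \left(-35\right)} = \sqrt{-3184 - 43680} = \sqrt{-46864} = 4 i \sqrt{2929}$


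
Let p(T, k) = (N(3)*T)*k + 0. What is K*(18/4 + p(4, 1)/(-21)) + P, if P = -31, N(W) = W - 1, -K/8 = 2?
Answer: -2035/21 ≈ -96.905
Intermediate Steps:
K = -16 (K = -8*2 = -16)
N(W) = -1 + W
p(T, k) = 2*T*k (p(T, k) = ((-1 + 3)*T)*k + 0 = (2*T)*k + 0 = 2*T*k + 0 = 2*T*k)
K*(18/4 + p(4, 1)/(-21)) + P = -16*(18/4 + (2*4*1)/(-21)) - 31 = -16*(18*(1/4) + 8*(-1/21)) - 31 = -16*(9/2 - 8/21) - 31 = -16*173/42 - 31 = -1384/21 - 31 = -2035/21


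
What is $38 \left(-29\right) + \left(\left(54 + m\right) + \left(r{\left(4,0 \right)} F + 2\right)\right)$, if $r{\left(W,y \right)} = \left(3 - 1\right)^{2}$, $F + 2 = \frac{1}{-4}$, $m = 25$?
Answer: $-1030$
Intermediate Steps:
$F = - \frac{9}{4}$ ($F = -2 + \frac{1}{-4} = -2 - \frac{1}{4} = - \frac{9}{4} \approx -2.25$)
$r{\left(W,y \right)} = 4$ ($r{\left(W,y \right)} = \left(3 - 1\right)^{2} = 2^{2} = 4$)
$38 \left(-29\right) + \left(\left(54 + m\right) + \left(r{\left(4,0 \right)} F + 2\right)\right) = 38 \left(-29\right) + \left(\left(54 + 25\right) + \left(4 \left(- \frac{9}{4}\right) + 2\right)\right) = -1102 + \left(79 + \left(-9 + 2\right)\right) = -1102 + \left(79 - 7\right) = -1102 + 72 = -1030$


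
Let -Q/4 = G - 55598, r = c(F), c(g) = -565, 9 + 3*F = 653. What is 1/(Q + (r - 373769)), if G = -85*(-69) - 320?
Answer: -1/174122 ≈ -5.7431e-6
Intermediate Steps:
F = 644/3 (F = -3 + (⅓)*653 = -3 + 653/3 = 644/3 ≈ 214.67)
G = 5545 (G = 5865 - 320 = 5545)
r = -565
Q = 200212 (Q = -4*(5545 - 55598) = -4*(-50053) = 200212)
1/(Q + (r - 373769)) = 1/(200212 + (-565 - 373769)) = 1/(200212 - 374334) = 1/(-174122) = -1/174122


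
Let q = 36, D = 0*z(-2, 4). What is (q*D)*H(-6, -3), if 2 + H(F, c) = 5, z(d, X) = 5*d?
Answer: 0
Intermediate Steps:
H(F, c) = 3 (H(F, c) = -2 + 5 = 3)
D = 0 (D = 0*(5*(-2)) = 0*(-10) = 0)
(q*D)*H(-6, -3) = (36*0)*3 = 0*3 = 0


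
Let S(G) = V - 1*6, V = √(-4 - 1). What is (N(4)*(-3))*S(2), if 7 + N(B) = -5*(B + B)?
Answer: -846 + 141*I*√5 ≈ -846.0 + 315.29*I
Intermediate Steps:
V = I*√5 (V = √(-5) = I*√5 ≈ 2.2361*I)
N(B) = -7 - 10*B (N(B) = -7 - 5*(B + B) = -7 - 10*B)
S(G) = -6 + I*√5 (S(G) = I*√5 - 1*6 = I*√5 - 6 = -6 + I*√5)
(N(4)*(-3))*S(2) = ((-7 - 10*4)*(-3))*(-6 + I*√5) = ((-7 - 40)*(-3))*(-6 + I*√5) = (-47*(-3))*(-6 + I*√5) = 141*(-6 + I*√5) = -846 + 141*I*√5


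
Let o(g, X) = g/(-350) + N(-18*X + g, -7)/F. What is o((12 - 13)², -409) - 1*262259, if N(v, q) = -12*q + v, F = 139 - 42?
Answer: -8901086697/33950 ≈ -2.6218e+5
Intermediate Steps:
F = 97
N(v, q) = v - 12*q
o(g, X) = 84/97 - 18*X/97 + 253*g/33950 (o(g, X) = g/(-350) + ((-18*X + g) - 12*(-7))/97 = g*(-1/350) + ((g - 18*X) + 84)*(1/97) = -g/350 + (84 + g - 18*X)*(1/97) = -g/350 + (84/97 - 18*X/97 + g/97) = 84/97 - 18*X/97 + 253*g/33950)
o((12 - 13)², -409) - 1*262259 = (84/97 - 18/97*(-409) + 253*(12 - 13)²/33950) - 1*262259 = (84/97 + 7362/97 + (253/33950)*(-1)²) - 262259 = (84/97 + 7362/97 + (253/33950)*1) - 262259 = (84/97 + 7362/97 + 253/33950) - 262259 = 2606353/33950 - 262259 = -8901086697/33950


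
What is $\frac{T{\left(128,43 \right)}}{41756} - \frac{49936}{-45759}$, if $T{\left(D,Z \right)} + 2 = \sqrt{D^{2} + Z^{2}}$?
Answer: $\frac{1042518049}{955356402} + \frac{\sqrt{18233}}{41756} \approx 1.0945$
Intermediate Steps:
$T{\left(D,Z \right)} = -2 + \sqrt{D^{2} + Z^{2}}$
$\frac{T{\left(128,43 \right)}}{41756} - \frac{49936}{-45759} = \frac{-2 + \sqrt{128^{2} + 43^{2}}}{41756} - \frac{49936}{-45759} = \left(-2 + \sqrt{16384 + 1849}\right) \frac{1}{41756} - - \frac{49936}{45759} = \left(-2 + \sqrt{18233}\right) \frac{1}{41756} + \frac{49936}{45759} = \left(- \frac{1}{20878} + \frac{\sqrt{18233}}{41756}\right) + \frac{49936}{45759} = \frac{1042518049}{955356402} + \frac{\sqrt{18233}}{41756}$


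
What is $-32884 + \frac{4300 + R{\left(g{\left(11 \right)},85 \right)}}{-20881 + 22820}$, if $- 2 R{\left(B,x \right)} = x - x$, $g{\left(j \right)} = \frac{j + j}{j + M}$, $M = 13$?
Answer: $- \frac{63757776}{1939} \approx -32882.0$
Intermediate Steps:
$g{\left(j \right)} = \frac{2 j}{13 + j}$ ($g{\left(j \right)} = \frac{j + j}{j + 13} = \frac{2 j}{13 + j}$)
$R{\left(B,x \right)} = 0$ ($R{\left(B,x \right)} = - \frac{x - x}{2} = \left(- \frac{1}{2}\right) 0 = 0$)
$-32884 + \frac{4300 + R{\left(g{\left(11 \right)},85 \right)}}{-20881 + 22820} = -32884 + \frac{4300 + 0}{-20881 + 22820} = -32884 + \frac{4300}{1939} = - \frac{63757776}{1939}$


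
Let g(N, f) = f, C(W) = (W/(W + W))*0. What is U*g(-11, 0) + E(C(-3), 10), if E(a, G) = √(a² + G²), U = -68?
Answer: 10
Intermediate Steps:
C(W) = 0 (C(W) = (W/((2*W)))*0 = ((1/(2*W))*W)*0 = (½)*0 = 0)
E(a, G) = √(G² + a²)
U*g(-11, 0) + E(C(-3), 10) = -68*0 + √(10² + 0²) = 0 + √(100 + 0) = 0 + √100 = 0 + 10 = 10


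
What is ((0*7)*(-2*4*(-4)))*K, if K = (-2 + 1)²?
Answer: 0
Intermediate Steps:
K = 1 (K = (-1)² = 1)
((0*7)*(-2*4*(-4)))*K = ((0*7)*(-2*4*(-4)))*1 = (0*(-8*(-4)))*1 = (0*32)*1 = 0*1 = 0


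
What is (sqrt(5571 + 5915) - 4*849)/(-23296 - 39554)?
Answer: 566/10475 - sqrt(11486)/62850 ≈ 0.052328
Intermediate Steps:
(sqrt(5571 + 5915) - 4*849)/(-23296 - 39554) = (sqrt(11486) - 3396)/(-62850) = (-3396 + sqrt(11486))*(-1/62850) = 566/10475 - sqrt(11486)/62850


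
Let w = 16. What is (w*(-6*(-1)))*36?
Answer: 3456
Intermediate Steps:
(w*(-6*(-1)))*36 = (16*(-6*(-1)))*36 = (16*6)*36 = 96*36 = 3456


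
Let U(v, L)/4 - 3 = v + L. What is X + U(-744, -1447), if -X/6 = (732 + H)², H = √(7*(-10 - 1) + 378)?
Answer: -3225502 - 8784*√301 ≈ -3.3779e+6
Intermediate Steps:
H = √301 (H = √(7*(-11) + 378) = √(-77 + 378) = √301 ≈ 17.349)
U(v, L) = 12 + 4*L + 4*v (U(v, L) = 12 + 4*(v + L) = 12 + 4*(L + v) = 12 + (4*L + 4*v) = 12 + 4*L + 4*v)
X = -6*(732 + √301)² ≈ -3.3691e+6
X + U(-744, -1447) = (-3216750 - 8784*√301) + (12 + 4*(-1447) + 4*(-744)) = (-3216750 - 8784*√301) + (12 - 5788 - 2976) = (-3216750 - 8784*√301) - 8752 = -3225502 - 8784*√301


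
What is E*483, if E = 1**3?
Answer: 483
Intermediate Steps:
E = 1
E*483 = 1*483 = 483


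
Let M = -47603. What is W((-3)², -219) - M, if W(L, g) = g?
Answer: 47384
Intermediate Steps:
W((-3)², -219) - M = -219 - 1*(-47603) = -219 + 47603 = 47384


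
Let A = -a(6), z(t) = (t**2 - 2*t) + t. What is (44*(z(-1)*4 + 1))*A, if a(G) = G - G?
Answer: 0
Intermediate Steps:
z(t) = t**2 - t
a(G) = 0
A = 0 (A = -1*0 = 0)
(44*(z(-1)*4 + 1))*A = (44*(-(-1 - 1)*4 + 1))*0 = (44*(-1*(-2)*4 + 1))*0 = (44*(2*4 + 1))*0 = (44*(8 + 1))*0 = (44*9)*0 = 396*0 = 0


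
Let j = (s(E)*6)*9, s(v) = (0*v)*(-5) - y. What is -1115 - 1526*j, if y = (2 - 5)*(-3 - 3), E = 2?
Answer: 1482157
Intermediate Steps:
y = 18 (y = -3*(-6) = 18)
s(v) = -18 (s(v) = (0*v)*(-5) - 1*18 = 0*(-5) - 18 = 0 - 18 = -18)
j = -972 (j = -18*6*9 = -108*9 = -972)
-1115 - 1526*j = -1115 - 1526*(-972) = -1115 + 1483272 = 1482157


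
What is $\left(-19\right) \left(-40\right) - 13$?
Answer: $747$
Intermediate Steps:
$\left(-19\right) \left(-40\right) - 13 = 760 - 13 = 747$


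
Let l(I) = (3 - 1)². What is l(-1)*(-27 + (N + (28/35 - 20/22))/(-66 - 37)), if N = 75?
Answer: -628296/5665 ≈ -110.91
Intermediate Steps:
l(I) = 4 (l(I) = 2² = 4)
l(-1)*(-27 + (N + (28/35 - 20/22))/(-66 - 37)) = 4*(-27 + (75 + (28/35 - 20/22))/(-66 - 37)) = 4*(-27 + (75 + (28*(1/35) - 20*1/22))/(-103)) = 4*(-27 + (75 + (⅘ - 10/11))*(-1/103)) = 4*(-27 + (75 - 6/55)*(-1/103)) = 4*(-27 + (4119/55)*(-1/103)) = 4*(-27 - 4119/5665) = 4*(-157074/5665) = -628296/5665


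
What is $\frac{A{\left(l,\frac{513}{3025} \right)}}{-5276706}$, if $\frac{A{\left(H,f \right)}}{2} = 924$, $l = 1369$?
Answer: $- \frac{308}{879451} \approx -0.00035022$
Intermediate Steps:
$A{\left(H,f \right)} = 1848$ ($A{\left(H,f \right)} = 2 \cdot 924 = 1848$)
$\frac{A{\left(l,\frac{513}{3025} \right)}}{-5276706} = \frac{1848}{-5276706} = 1848 \left(- \frac{1}{5276706}\right) = - \frac{308}{879451}$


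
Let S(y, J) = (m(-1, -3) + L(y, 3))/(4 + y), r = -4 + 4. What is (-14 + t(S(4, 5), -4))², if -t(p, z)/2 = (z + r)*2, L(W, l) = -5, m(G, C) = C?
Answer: 4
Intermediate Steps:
r = 0
S(y, J) = -8/(4 + y) (S(y, J) = (-3 - 5)/(4 + y) = -8/(4 + y))
t(p, z) = -4*z (t(p, z) = -2*(z + 0)*2 = -2*z*2 = -4*z)
(-14 + t(S(4, 5), -4))² = (-14 - 4*(-4))² = (-14 + 16)² = 2² = 4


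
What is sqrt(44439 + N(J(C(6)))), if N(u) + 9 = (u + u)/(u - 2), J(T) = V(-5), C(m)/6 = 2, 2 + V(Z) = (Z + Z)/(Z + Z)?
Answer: 2*sqrt(99969)/3 ≈ 210.79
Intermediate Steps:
V(Z) = -1 (V(Z) = -2 + (Z + Z)/(Z + Z) = -2 + (2*Z)/((2*Z)) = -2 + (2*Z)*(1/(2*Z)) = -2 + 1 = -1)
C(m) = 12 (C(m) = 6*2 = 12)
J(T) = -1
N(u) = -9 + 2*u/(-2 + u) (N(u) = -9 + (u + u)/(u - 2) = -9 + (2*u)/(-2 + u) = -9 + 2*u/(-2 + u))
sqrt(44439 + N(J(C(6)))) = sqrt(44439 + (18 - 7*(-1))/(-2 - 1)) = sqrt(44439 + (18 + 7)/(-3)) = sqrt(44439 - 1/3*25) = sqrt(44439 - 25/3) = sqrt(133292/3) = 2*sqrt(99969)/3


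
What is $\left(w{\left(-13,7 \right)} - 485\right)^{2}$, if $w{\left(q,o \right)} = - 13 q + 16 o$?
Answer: $41616$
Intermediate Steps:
$\left(w{\left(-13,7 \right)} - 485\right)^{2} = \left(\left(\left(-13\right) \left(-13\right) + 16 \cdot 7\right) - 485\right)^{2} = \left(\left(169 + 112\right) - 485\right)^{2} = \left(281 - 485\right)^{2} = \left(-204\right)^{2} = 41616$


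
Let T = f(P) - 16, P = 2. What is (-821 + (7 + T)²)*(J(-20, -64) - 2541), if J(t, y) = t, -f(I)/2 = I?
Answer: 1669772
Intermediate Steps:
f(I) = -2*I
T = -20 (T = -2*2 - 16 = -4 - 16 = -20)
(-821 + (7 + T)²)*(J(-20, -64) - 2541) = (-821 + (7 - 20)²)*(-20 - 2541) = (-821 + (-13)²)*(-2561) = (-821 + 169)*(-2561) = -652*(-2561) = 1669772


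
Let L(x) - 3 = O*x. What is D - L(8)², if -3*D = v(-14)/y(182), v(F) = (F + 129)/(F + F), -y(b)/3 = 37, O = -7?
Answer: -26191231/9324 ≈ -2809.0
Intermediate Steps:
y(b) = -111 (y(b) = -3*37 = -111)
v(F) = (129 + F)/(2*F) (v(F) = (129 + F)/((2*F)) = (129 + F)*(1/(2*F)) = (129 + F)/(2*F))
D = -115/9324 (D = -(½)*(129 - 14)/(-14)/(3*(-111)) = -(½)*(-1/14)*115*(-1)/(3*111) = -(-115)*(-1)/(84*111) = -⅓*115/3108 = -115/9324 ≈ -0.012334)
L(x) = 3 - 7*x
D - L(8)² = -115/9324 - (3 - 7*8)² = -115/9324 - (3 - 56)² = -115/9324 - 1*(-53)² = -115/9324 - 1*2809 = -115/9324 - 2809 = -26191231/9324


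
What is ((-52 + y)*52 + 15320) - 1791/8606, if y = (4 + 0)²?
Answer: 115731697/8606 ≈ 13448.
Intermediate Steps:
y = 16 (y = 4² = 16)
((-52 + y)*52 + 15320) - 1791/8606 = ((-52 + 16)*52 + 15320) - 1791/8606 = (-36*52 + 15320) - 1791*1/8606 = (-1872 + 15320) - 1791/8606 = 13448 - 1791/8606 = 115731697/8606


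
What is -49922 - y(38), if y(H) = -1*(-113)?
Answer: -50035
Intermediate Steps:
y(H) = 113
-49922 - y(38) = -49922 - 1*113 = -49922 - 113 = -50035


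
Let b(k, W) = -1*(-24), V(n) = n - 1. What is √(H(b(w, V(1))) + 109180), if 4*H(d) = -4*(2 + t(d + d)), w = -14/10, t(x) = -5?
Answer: √109183 ≈ 330.43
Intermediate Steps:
w = -7/5 (w = -14*⅒ = -7/5 ≈ -1.4000)
V(n) = -1 + n
b(k, W) = 24
H(d) = 3 (H(d) = (-4*(2 - 5))/4 = (-4*(-3))/4 = (¼)*12 = 3)
√(H(b(w, V(1))) + 109180) = √(3 + 109180) = √109183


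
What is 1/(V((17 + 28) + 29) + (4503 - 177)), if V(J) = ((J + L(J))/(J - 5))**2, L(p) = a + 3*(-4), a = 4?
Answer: 529/2288938 ≈ 0.00023111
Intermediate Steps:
L(p) = -8 (L(p) = 4 + 3*(-4) = 4 - 12 = -8)
V(J) = (-8 + J)**2/(-5 + J)**2 (V(J) = ((J - 8)/(J - 5))**2 = ((-8 + J)/(-5 + J))**2 = (-8 + J)**2/(-5 + J)**2)
1/(V((17 + 28) + 29) + (4503 - 177)) = 1/((-8 + ((17 + 28) + 29))**2/(-5 + ((17 + 28) + 29))**2 + (4503 - 177)) = 1/((-8 + (45 + 29))**2/(-5 + (45 + 29))**2 + 4326) = 1/((-8 + 74)**2/(-5 + 74)**2 + 4326) = 1/(66**2/69**2 + 4326) = 1/(4356*(1/4761) + 4326) = 1/(484/529 + 4326) = 1/(2288938/529) = 529/2288938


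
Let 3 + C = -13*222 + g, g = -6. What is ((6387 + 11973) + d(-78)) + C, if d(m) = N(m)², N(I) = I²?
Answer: 37030521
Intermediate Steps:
d(m) = m⁴ (d(m) = (m²)² = m⁴)
C = -2895 (C = -3 + (-13*222 - 6) = -3 + (-2886 - 6) = -3 - 2892 = -2895)
((6387 + 11973) + d(-78)) + C = ((6387 + 11973) + (-78)⁴) - 2895 = (18360 + 37015056) - 2895 = 37033416 - 2895 = 37030521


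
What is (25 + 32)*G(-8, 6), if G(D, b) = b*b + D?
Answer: 1596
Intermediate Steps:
G(D, b) = D + b² (G(D, b) = b² + D = D + b²)
(25 + 32)*G(-8, 6) = (25 + 32)*(-8 + 6²) = 57*(-8 + 36) = 57*28 = 1596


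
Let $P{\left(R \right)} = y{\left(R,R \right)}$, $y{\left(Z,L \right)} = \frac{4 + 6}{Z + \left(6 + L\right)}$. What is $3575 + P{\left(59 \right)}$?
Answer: $\frac{221655}{62} \approx 3575.1$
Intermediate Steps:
$y{\left(Z,L \right)} = \frac{10}{6 + L + Z}$
$P{\left(R \right)} = \frac{10}{6 + 2 R}$ ($P{\left(R \right)} = \frac{10}{6 + R + R} = \frac{10}{6 + 2 R}$)
$3575 + P{\left(59 \right)} = 3575 + \frac{5}{3 + 59} = 3575 + \frac{5}{62} = \frac{221655}{62}$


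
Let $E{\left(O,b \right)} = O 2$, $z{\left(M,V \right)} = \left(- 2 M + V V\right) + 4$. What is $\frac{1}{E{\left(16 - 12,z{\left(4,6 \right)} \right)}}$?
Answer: $\frac{1}{8} \approx 0.125$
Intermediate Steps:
$z{\left(M,V \right)} = 4 + V^{2} - 2 M$ ($z{\left(M,V \right)} = \left(- 2 M + V^{2}\right) + 4 = \left(V^{2} - 2 M\right) + 4 = 4 + V^{2} - 2 M$)
$E{\left(O,b \right)} = 2 O$
$\frac{1}{E{\left(16 - 12,z{\left(4,6 \right)} \right)}} = \frac{1}{2 \left(16 - 12\right)} = \frac{1}{2 \cdot 4} = \frac{1}{8}$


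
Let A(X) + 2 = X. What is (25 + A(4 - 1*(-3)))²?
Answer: 900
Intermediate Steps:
A(X) = -2 + X
(25 + A(4 - 1*(-3)))² = (25 + (-2 + (4 - 1*(-3))))² = (25 + (-2 + (4 + 3)))² = (25 + (-2 + 7))² = (25 + 5)² = 30² = 900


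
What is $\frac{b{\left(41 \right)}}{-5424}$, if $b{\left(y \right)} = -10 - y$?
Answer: $\frac{17}{1808} \approx 0.0094026$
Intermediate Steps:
$\frac{b{\left(41 \right)}}{-5424} = \frac{-10 - 41}{-5424} = \left(-10 - 41\right) \left(- \frac{1}{5424}\right) = \left(-51\right) \left(- \frac{1}{5424}\right) = \frac{17}{1808}$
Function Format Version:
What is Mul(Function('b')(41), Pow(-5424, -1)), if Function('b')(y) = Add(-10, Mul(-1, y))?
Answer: Rational(17, 1808) ≈ 0.0094026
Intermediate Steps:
Mul(Function('b')(41), Pow(-5424, -1)) = Mul(Add(-10, Mul(-1, 41)), Pow(-5424, -1)) = Mul(Add(-10, -41), Rational(-1, 5424)) = Mul(-51, Rational(-1, 5424)) = Rational(17, 1808)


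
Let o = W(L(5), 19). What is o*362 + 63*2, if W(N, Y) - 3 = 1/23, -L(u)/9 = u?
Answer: 28238/23 ≈ 1227.7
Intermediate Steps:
L(u) = -9*u
W(N, Y) = 70/23 (W(N, Y) = 3 + 1/23 = 70/23)
o = 70/23 ≈ 3.0435
o*362 + 63*2 = (70/23)*362 + 63*2 = 25340/23 + 126 = 28238/23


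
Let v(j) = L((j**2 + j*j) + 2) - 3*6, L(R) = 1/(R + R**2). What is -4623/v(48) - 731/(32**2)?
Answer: 100348549028471/391803677696 ≈ 256.12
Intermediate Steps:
v(j) = -18 + 1/((2 + 2*j**2)*(3 + 2*j**2)) (v(j) = 1/(((j**2 + j*j) + 2)*(1 + ((j**2 + j*j) + 2))) - 3*6 = 1/(((j**2 + j**2) + 2)*(1 + ((j**2 + j**2) + 2))) - 18 = 1/((2*j**2 + 2)*(1 + (2*j**2 + 2))) - 18 = 1/((2 + 2*j**2)*(1 + (2 + 2*j**2))) - 18 = 1/((2 + 2*j**2)*(3 + 2*j**2)) - 18 = -18 + 1/((2 + 2*j**2)*(3 + 2*j**2)))
-4623/v(48) - 731/(32**2) = -4623*2*(3 + 2*48**4 + 5*48**2)/(-107 - 180*48**2 - 72*48**4) - 731/(32**2) = -4623*2*(3 + 2*5308416 + 5*2304)/(-107 - 180*2304 - 72*5308416) - 731/1024 = -4623*2*(3 + 10616832 + 11520)/(-107 - 414720 - 382205952) - 731*1/1024 = -4623/((1/2)*(-382620779)/10628355) - 731/1024 = -4623/((1/2)*(1/10628355)*(-382620779)) - 731/1024 = -4623/(-382620779/21256710) - 731/1024 = -4623*(-21256710/382620779) - 731/1024 = 98269770330/382620779 - 731/1024 = 100348549028471/391803677696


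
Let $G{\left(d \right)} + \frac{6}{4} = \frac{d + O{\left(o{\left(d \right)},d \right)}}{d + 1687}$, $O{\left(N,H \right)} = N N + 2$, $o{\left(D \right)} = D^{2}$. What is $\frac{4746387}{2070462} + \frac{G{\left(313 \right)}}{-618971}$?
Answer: $- \frac{583182563994063}{106796327883500} \approx -5.4607$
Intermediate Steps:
$O{\left(N,H \right)} = 2 + N^{2}$ ($O{\left(N,H \right)} = N^{2} + 2 = 2 + N^{2}$)
$G{\left(d \right)} = - \frac{3}{2} + \frac{2 + d + d^{4}}{1687 + d}$ ($G{\left(d \right)} = - \frac{3}{2} + \frac{d + \left(2 + \left(d^{2}\right)^{2}\right)}{d + 1687} = - \frac{3}{2} + \frac{d + \left(2 + d^{4}\right)}{1687 + d} = - \frac{3}{2} + \frac{2 + d + d^{4}}{1687 + d}$)
$\frac{4746387}{2070462} + \frac{G{\left(313 \right)}}{-618971} = \frac{4746387}{2070462} + \frac{\frac{1}{2} \frac{1}{1687 + 313} \left(-5057 - 313 + 2 \cdot 313^{4}\right)}{-618971} = 4746387 \cdot \frac{1}{2070462} + \frac{-5057 - 313 + 2 \cdot 9597924961}{2 \cdot 2000} \left(- \frac{1}{618971}\right) = \frac{1582129}{690154} + \frac{1}{2} \cdot \frac{1}{2000} \left(-5057 - 313 + 19195849922\right) \left(- \frac{1}{618971}\right) = \frac{1582129}{690154} + \frac{1}{2} \cdot \frac{1}{2000} \cdot 19195844552 \left(- \frac{1}{618971}\right) = \frac{1582129}{690154} + \frac{2399480569}{500} \left(- \frac{1}{618971}\right) = \frac{1582129}{690154} - \frac{2399480569}{309485500} = - \frac{583182563994063}{106796327883500}$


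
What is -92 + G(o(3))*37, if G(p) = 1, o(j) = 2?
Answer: -55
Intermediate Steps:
-92 + G(o(3))*37 = -92 + 1*37 = -92 + 37 = -55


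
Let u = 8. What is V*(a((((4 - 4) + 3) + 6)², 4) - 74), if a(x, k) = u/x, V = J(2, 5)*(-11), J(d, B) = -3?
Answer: -65846/27 ≈ -2438.7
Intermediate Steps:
V = 33 (V = -3*(-11) = 33)
a(x, k) = 8/x
V*(a((((4 - 4) + 3) + 6)², 4) - 74) = 33*(8/((((4 - 4) + 3) + 6)²) - 74) = 33*(8/(((0 + 3) + 6)²) - 74) = 33*(8/((3 + 6)²) - 74) = 33*(8/(9²) - 74) = 33*(8/81 - 74) = 33*(-5986/81) = -65846/27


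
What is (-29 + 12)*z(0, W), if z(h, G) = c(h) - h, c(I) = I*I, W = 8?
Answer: 0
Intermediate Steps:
c(I) = I²
z(h, G) = h² - h
(-29 + 12)*z(0, W) = (-29 + 12)*(0*(-1 + 0)) = -0*(-1) = -17*0 = 0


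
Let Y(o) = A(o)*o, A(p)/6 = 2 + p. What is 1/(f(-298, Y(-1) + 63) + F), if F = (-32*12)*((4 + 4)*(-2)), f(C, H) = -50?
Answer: 1/6094 ≈ 0.00016410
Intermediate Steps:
A(p) = 12 + 6*p (A(p) = 6*(2 + p) = 12 + 6*p)
Y(o) = o*(12 + 6*o) (Y(o) = (12 + 6*o)*o = o*(12 + 6*o))
F = 6144 (F = -3072*(-2) = -384*(-16) = 6144)
1/(f(-298, Y(-1) + 63) + F) = 1/(-50 + 6144) = 1/6094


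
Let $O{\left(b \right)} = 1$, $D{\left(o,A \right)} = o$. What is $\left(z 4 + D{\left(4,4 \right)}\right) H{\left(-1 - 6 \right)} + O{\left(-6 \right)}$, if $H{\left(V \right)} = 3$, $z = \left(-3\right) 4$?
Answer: $-131$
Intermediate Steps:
$z = -12$
$\left(z 4 + D{\left(4,4 \right)}\right) H{\left(-1 - 6 \right)} + O{\left(-6 \right)} = \left(\left(-12\right) 4 + 4\right) 3 + 1 = \left(-48 + 4\right) 3 + 1 = \left(-44\right) 3 + 1 = -132 + 1 = -131$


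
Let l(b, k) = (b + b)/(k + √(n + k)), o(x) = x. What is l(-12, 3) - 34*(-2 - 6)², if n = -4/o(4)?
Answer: -15304/7 + 24*√2/7 ≈ -2181.4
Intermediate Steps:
n = -1 (n = -4/4 = -4*¼ = -1)
l(b, k) = 2*b/(k + √(-1 + k)) (l(b, k) = (b + b)/(k + √(-1 + k)) = (2*b)/(k + √(-1 + k)) = 2*b/(k + √(-1 + k)))
l(-12, 3) - 34*(-2 - 6)² = 2*(-12)/(3 + √(-1 + 3)) - 34*(-2 - 6)² = 2*(-12)/(3 + √2) - 34*(-8)² = -24/(3 + √2) - 34*64 = -24/(3 + √2) - 2176 = -2176 - 24/(3 + √2)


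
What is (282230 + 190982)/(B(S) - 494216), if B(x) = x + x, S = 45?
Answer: -236606/247063 ≈ -0.95767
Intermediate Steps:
B(x) = 2*x
(282230 + 190982)/(B(S) - 494216) = (282230 + 190982)/(2*45 - 494216) = 473212/(90 - 494216) = 473212/(-494126) = 473212*(-1/494126) = -236606/247063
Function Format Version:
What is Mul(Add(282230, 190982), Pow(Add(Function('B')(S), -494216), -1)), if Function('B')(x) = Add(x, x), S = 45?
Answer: Rational(-236606, 247063) ≈ -0.95767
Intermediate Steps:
Function('B')(x) = Mul(2, x)
Mul(Add(282230, 190982), Pow(Add(Function('B')(S), -494216), -1)) = Mul(Add(282230, 190982), Pow(Add(Mul(2, 45), -494216), -1)) = Mul(473212, Pow(Add(90, -494216), -1)) = Mul(473212, Pow(-494126, -1)) = Mul(473212, Rational(-1, 494126)) = Rational(-236606, 247063)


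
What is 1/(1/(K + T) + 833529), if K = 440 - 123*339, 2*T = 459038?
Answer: 188262/156921836599 ≈ 1.1997e-6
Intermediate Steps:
T = 229519 (T = (½)*459038 = 229519)
K = -41257 (K = 440 - 41697 = -41257)
1/(1/(K + T) + 833529) = 1/(1/(-41257 + 229519) + 833529) = 1/(1/188262 + 833529) = 1/(156921836599/188262) = 188262/156921836599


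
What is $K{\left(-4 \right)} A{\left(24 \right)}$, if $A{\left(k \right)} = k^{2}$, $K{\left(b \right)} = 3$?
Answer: $1728$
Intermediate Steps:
$K{\left(-4 \right)} A{\left(24 \right)} = 3 \cdot 24^{2} = 3 \cdot 576 = 1728$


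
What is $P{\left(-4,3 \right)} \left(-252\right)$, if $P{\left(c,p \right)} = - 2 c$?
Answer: $-2016$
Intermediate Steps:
$P{\left(-4,3 \right)} \left(-252\right) = \left(-2\right) \left(-4\right) \left(-252\right) = 8 \left(-252\right) = -2016$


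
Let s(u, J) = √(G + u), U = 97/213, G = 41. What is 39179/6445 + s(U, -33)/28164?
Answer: 39179/6445 + √1880790/5998932 ≈ 6.0792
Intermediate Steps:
U = 97/213 (U = 97*(1/213) = 97/213 ≈ 0.45540)
s(u, J) = √(41 + u)
39179/6445 + s(U, -33)/28164 = 39179/6445 + √(41 + 97/213)/28164 = 39179*(1/6445) + √(8830/213)*(1/28164) = 39179/6445 + (√1880790/213)*(1/28164) = 39179/6445 + √1880790/5998932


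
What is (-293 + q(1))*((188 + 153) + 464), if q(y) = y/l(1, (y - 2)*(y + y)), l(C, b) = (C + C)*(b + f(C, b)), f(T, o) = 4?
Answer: -942655/4 ≈ -2.3566e+5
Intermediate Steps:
l(C, b) = 2*C*(4 + b) (l(C, b) = (C + C)*(b + 4) = (2*C)*(4 + b) = 2*C*(4 + b))
q(y) = y/(8 + 4*y*(-2 + y)) (q(y) = y/((2*1*(4 + (y - 2)*(y + y)))) = y/((2*1*(4 + (-2 + y)*(2*y)))) = y/((2*1*(4 + 2*y*(-2 + y)))) = y/(8 + 4*y*(-2 + y)))
(-293 + q(1))*((188 + 153) + 464) = (-293 + (¼)*1/(2 + 1*(-2 + 1)))*((188 + 153) + 464) = (-293 + (¼)*1/(2 + 1*(-1)))*(341 + 464) = (-293 + (¼)*1/(2 - 1))*805 = (-293 + (¼)*1/1)*805 = (-293 + (¼)*1*1)*805 = (-293 + ¼)*805 = -1171/4*805 = -942655/4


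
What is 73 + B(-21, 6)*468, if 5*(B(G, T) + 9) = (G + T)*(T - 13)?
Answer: 5689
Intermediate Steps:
B(G, T) = -9 + (-13 + T)*(G + T)/5 (B(G, T) = -9 + ((G + T)*(T - 13))/5 = -9 + ((G + T)*(-13 + T))/5 = -9 + ((-13 + T)*(G + T))/5 = -9 + (-13 + T)*(G + T)/5)
73 + B(-21, 6)*468 = 73 + (-9 - 13/5*(-21) - 13/5*6 + (1/5)*6**2 + (1/5)*(-21)*6)*468 = 73 + (-9 + 273/5 - 78/5 + (1/5)*36 - 126/5)*468 = 73 + (-9 + 273/5 - 78/5 + 36/5 - 126/5)*468 = 73 + 12*468 = 73 + 5616 = 5689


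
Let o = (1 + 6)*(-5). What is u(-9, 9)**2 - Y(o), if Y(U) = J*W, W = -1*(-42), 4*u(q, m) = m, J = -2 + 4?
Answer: -1263/16 ≈ -78.938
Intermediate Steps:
J = 2
u(q, m) = m/4
o = -35 (o = 7*(-5) = -35)
W = 42
Y(U) = 84 (Y(U) = 2*42 = 84)
u(-9, 9)**2 - Y(o) = ((1/4)*9)**2 - 1*84 = (9/4)**2 - 84 = 81/16 - 84 = -1263/16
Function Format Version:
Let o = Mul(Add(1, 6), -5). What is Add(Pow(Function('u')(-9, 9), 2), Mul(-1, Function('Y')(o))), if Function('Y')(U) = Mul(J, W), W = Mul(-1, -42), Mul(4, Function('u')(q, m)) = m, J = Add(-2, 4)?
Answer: Rational(-1263, 16) ≈ -78.938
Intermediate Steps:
J = 2
Function('u')(q, m) = Mul(Rational(1, 4), m)
o = -35 (o = Mul(7, -5) = -35)
W = 42
Function('Y')(U) = 84 (Function('Y')(U) = Mul(2, 42) = 84)
Add(Pow(Function('u')(-9, 9), 2), Mul(-1, Function('Y')(o))) = Add(Pow(Mul(Rational(1, 4), 9), 2), Mul(-1, 84)) = Add(Pow(Rational(9, 4), 2), -84) = Add(Rational(81, 16), -84) = Rational(-1263, 16)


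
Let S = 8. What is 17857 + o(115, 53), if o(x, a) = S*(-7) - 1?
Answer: 17800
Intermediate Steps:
o(x, a) = -57 (o(x, a) = 8*(-7) - 1 = -56 - 1 = -57)
17857 + o(115, 53) = 17857 - 57 = 17800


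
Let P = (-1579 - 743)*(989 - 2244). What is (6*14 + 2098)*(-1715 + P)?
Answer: 6354845890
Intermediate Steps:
P = 2914110 (P = -2322*(-1255) = 2914110)
(6*14 + 2098)*(-1715 + P) = (6*14 + 2098)*(-1715 + 2914110) = (84 + 2098)*2912395 = 2182*2912395 = 6354845890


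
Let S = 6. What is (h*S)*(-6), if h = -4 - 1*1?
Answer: 180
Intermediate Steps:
h = -5 (h = -4 - 1 = -5)
(h*S)*(-6) = -5*6*(-6) = -30*(-6) = 180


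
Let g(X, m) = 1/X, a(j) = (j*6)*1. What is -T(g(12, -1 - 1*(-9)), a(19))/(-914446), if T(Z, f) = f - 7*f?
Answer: -342/457223 ≈ -0.00074799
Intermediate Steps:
a(j) = 6*j (a(j) = (6*j)*1 = 6*j)
T(Z, f) = -6*f
-T(g(12, -1 - 1*(-9)), a(19))/(-914446) = -(-36*19)/(-914446) = -(-6*114)*(-1)/914446 = -(-684)*(-1)/914446 = -1*342/457223 = -342/457223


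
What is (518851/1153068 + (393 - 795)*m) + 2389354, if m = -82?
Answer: 75489132175/31164 ≈ 2.4223e+6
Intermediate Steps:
(518851/1153068 + (393 - 795)*m) + 2389354 = (518851/1153068 + (393 - 795)*(-82)) + 2389354 = (518851*(1/1153068) - 402*(-82)) + 2389354 = (14023/31164 + 32964) + 2389354 = 1027304119/31164 + 2389354 = 75489132175/31164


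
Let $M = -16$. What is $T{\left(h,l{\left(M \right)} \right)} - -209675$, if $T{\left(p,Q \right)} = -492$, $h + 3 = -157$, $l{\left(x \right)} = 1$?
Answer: $209183$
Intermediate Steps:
$h = -160$ ($h = -3 - 157 = -160$)
$T{\left(h,l{\left(M \right)} \right)} - -209675 = -492 - -209675 = -492 + 209675 = 209183$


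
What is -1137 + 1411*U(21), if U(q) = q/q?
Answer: 274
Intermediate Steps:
U(q) = 1
-1137 + 1411*U(21) = -1137 + 1411*1 = -1137 + 1411 = 274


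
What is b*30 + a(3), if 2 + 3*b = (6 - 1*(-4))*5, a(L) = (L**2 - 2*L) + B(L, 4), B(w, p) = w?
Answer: 486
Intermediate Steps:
a(L) = L**2 - L (a(L) = (L**2 - 2*L) + L = L**2 - L)
b = 16 (b = -2/3 + ((6 - 1*(-4))*5)/3 = -2/3 + ((6 + 4)*5)/3 = -2/3 + (10*5)/3 = -2/3 + (1/3)*50 = -2/3 + 50/3 = 16)
b*30 + a(3) = 16*30 + 3*(-1 + 3) = 480 + 3*2 = 480 + 6 = 486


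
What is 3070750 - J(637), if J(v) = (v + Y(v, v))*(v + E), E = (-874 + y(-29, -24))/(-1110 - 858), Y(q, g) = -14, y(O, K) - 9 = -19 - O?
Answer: 1753900189/656 ≈ 2.6736e+6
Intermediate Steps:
y(O, K) = -10 - O (y(O, K) = 9 + (-19 - O) = -10 - O)
E = 285/656 (E = (-874 + (-10 - 1*(-29)))/(-1110 - 858) = (-874 + (-10 + 29))/(-1968) = (-874 + 19)*(-1/1968) = -855*(-1/1968) = 285/656 ≈ 0.43445)
J(v) = (-14 + v)*(285/656 + v) (J(v) = (v - 14)*(v + 285/656) = (-14 + v)*(285/656 + v))
3070750 - J(637) = 3070750 - (-1995/328 + 637² - 8899/656*637) = 3070750 - (-1995/328 + 405769 - 5668663/656) = 3070750 - 1*260511811/656 = 3070750 - 260511811/656 = 1753900189/656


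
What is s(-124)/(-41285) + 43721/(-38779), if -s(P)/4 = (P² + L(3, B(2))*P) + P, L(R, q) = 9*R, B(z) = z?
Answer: 41479379/1600991015 ≈ 0.025909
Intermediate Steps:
s(P) = -112*P - 4*P² (s(P) = -4*((P² + (9*3)*P) + P) = -4*((P² + 27*P) + P) = -4*(P² + 28*P) = -112*P - 4*P²)
s(-124)/(-41285) + 43721/(-38779) = -4*(-124)*(28 - 124)/(-41285) + 43721/(-38779) = -4*(-124)*(-96)*(-1/41285) + 43721*(-1/38779) = -47616*(-1/41285) - 43721/38779 = 47616/41285 - 43721/38779 = 41479379/1600991015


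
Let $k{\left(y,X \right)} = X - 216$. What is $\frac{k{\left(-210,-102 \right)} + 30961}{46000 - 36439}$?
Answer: $\frac{30643}{9561} \approx 3.205$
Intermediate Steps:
$k{\left(y,X \right)} = -216 + X$
$\frac{k{\left(-210,-102 \right)} + 30961}{46000 - 36439} = \frac{\left(-216 - 102\right) + 30961}{46000 - 36439} = \frac{-318 + 30961}{9561} = 30643 \cdot \frac{1}{9561} = \frac{30643}{9561}$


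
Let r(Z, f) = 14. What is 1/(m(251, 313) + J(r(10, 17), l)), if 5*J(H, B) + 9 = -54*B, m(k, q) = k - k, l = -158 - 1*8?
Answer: 1/1791 ≈ 0.00055835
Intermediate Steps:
l = -166 (l = -158 - 8 = -166)
m(k, q) = 0
J(H, B) = -9/5 - 54*B/5 (J(H, B) = -9/5 + (-54*B)/5 = -9/5 - 54*B/5)
1/(m(251, 313) + J(r(10, 17), l)) = 1/(0 + (-9/5 - 54/5*(-166))) = 1/(0 + (-9/5 + 8964/5)) = 1/(0 + 1791) = 1/1791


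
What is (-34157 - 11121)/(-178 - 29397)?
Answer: 45278/29575 ≈ 1.5310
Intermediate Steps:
(-34157 - 11121)/(-178 - 29397) = -45278/(-29575) = -45278*(-1/29575) = 45278/29575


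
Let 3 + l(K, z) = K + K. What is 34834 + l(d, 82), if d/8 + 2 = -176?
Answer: 31983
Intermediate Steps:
d = -1424 (d = -16 + 8*(-176) = -16 - 1408 = -1424)
l(K, z) = -3 + 2*K (l(K, z) = -3 + (K + K) = -3 + 2*K)
34834 + l(d, 82) = 34834 + (-3 + 2*(-1424)) = 34834 + (-3 - 2848) = 34834 - 2851 = 31983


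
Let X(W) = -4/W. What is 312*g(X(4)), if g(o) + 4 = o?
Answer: -1560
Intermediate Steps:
g(o) = -4 + o
312*g(X(4)) = 312*(-4 - 4/4) = 312*(-4 - 4*¼) = 312*(-4 - 1) = 312*(-5) = -1560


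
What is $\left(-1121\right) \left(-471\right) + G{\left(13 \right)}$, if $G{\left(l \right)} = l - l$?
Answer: $527991$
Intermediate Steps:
$G{\left(l \right)} = 0$
$\left(-1121\right) \left(-471\right) + G{\left(13 \right)} = \left(-1121\right) \left(-471\right) + 0 = 527991 + 0 = 527991$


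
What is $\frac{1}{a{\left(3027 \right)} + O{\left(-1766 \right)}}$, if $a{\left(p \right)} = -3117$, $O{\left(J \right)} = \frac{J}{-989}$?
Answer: $- \frac{989}{3080947} \approx -0.00032101$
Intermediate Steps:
$O{\left(J \right)} = - \frac{J}{989}$ ($O{\left(J \right)} = J \left(- \frac{1}{989}\right) = - \frac{J}{989}$)
$\frac{1}{a{\left(3027 \right)} + O{\left(-1766 \right)}} = \frac{1}{-3117 - - \frac{1766}{989}} = \frac{1}{-3117 + \frac{1766}{989}} = \frac{1}{- \frac{3080947}{989}} = - \frac{989}{3080947}$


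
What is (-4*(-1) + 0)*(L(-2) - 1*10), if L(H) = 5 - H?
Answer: -12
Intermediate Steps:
(-4*(-1) + 0)*(L(-2) - 1*10) = (-4*(-1) + 0)*((5 - 1*(-2)) - 1*10) = (4 + 0)*((5 + 2) - 10) = 4*(7 - 10) = 4*(-3) = -12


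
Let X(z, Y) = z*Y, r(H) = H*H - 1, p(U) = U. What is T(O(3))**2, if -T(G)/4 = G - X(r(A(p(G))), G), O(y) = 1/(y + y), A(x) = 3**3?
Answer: 2114116/9 ≈ 2.3490e+5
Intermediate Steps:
A(x) = 27
r(H) = -1 + H**2 (r(H) = H**2 - 1 = -1 + H**2)
X(z, Y) = Y*z
O(y) = 1/(2*y)
T(G) = 2908*G (T(G) = -4*(G - G*(-1 + 27**2)) = -4*(G - G*(-1 + 729)) = -4*(G - G*728) = -4*(G - 728*G) = -(-2908)*G = 2908*G)
T(O(3))**2 = (2908*((1/2)/3))**2 = (2908*((1/2)*(1/3)))**2 = (2908*(1/6))**2 = (1454/3)**2 = 2114116/9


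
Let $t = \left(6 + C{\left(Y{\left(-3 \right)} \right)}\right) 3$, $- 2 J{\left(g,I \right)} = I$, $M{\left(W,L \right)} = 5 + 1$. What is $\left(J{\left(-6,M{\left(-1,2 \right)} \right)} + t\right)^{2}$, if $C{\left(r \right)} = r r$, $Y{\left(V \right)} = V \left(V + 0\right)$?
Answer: $66564$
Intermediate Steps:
$Y{\left(V \right)} = V^{2}$ ($Y{\left(V \right)} = V V = V^{2}$)
$M{\left(W,L \right)} = 6$
$J{\left(g,I \right)} = - \frac{I}{2}$
$C{\left(r \right)} = r^{2}$
$t = 261$ ($t = \left(6 + \left(\left(-3\right)^{2}\right)^{2}\right) 3 = \left(6 + 9^{2}\right) 3 = \left(6 + 81\right) 3 = 87 \cdot 3 = 261$)
$\left(J{\left(-6,M{\left(-1,2 \right)} \right)} + t\right)^{2} = \left(\left(- \frac{1}{2}\right) 6 + 261\right)^{2} = \left(-3 + 261\right)^{2} = 258^{2} = 66564$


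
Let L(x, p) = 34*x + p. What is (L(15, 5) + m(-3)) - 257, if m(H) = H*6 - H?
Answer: 243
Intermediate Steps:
m(H) = 5*H (m(H) = 6*H - H = 5*H)
L(x, p) = p + 34*x
(L(15, 5) + m(-3)) - 257 = ((5 + 34*15) + 5*(-3)) - 257 = ((5 + 510) - 15) - 257 = (515 - 15) - 257 = 500 - 257 = 243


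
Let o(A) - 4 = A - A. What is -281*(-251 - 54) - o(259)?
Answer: 85701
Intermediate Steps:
o(A) = 4 (o(A) = 4 + (A - A) = 4 + 0 = 4)
-281*(-251 - 54) - o(259) = -281*(-251 - 54) - 1*4 = -281*(-305) - 4 = 85705 - 4 = 85701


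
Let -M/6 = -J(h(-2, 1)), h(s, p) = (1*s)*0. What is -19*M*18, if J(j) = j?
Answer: 0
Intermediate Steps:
h(s, p) = 0 (h(s, p) = s*0 = 0)
M = 0 (M = -(-6)*0 = -6*0 = 0)
-19*M*18 = -19*0*18 = 0*18 = 0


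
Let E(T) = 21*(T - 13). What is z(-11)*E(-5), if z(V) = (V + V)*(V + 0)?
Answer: -91476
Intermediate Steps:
z(V) = 2*V**2 (z(V) = (2*V)*V = 2*V**2)
E(T) = -273 + 21*T (E(T) = 21*(-13 + T) = -273 + 21*T)
z(-11)*E(-5) = (2*(-11)**2)*(-273 + 21*(-5)) = (2*121)*(-273 - 105) = 242*(-378) = -91476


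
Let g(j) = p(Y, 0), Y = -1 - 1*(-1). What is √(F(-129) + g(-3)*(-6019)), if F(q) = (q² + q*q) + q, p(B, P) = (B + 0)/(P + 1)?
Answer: √33153 ≈ 182.08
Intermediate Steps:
Y = 0 (Y = -1 + 1 = 0)
p(B, P) = B/(1 + P)
g(j) = 0 (g(j) = 0/(1 + 0) = 0/1 = 0*1 = 0)
F(q) = q + 2*q² (F(q) = (q² + q²) + q = 2*q² + q = q + 2*q²)
√(F(-129) + g(-3)*(-6019)) = √(-129*(1 + 2*(-129)) + 0*(-6019)) = √(-129*(1 - 258) + 0) = √(-129*(-257) + 0) = √(33153 + 0) = √33153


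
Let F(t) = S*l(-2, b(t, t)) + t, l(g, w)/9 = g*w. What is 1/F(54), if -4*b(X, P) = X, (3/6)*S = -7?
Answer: -1/3348 ≈ -0.00029869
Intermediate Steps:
S = -14 (S = 2*(-7) = -14)
b(X, P) = -X/4
l(g, w) = 9*g*w (l(g, w) = 9*(g*w) = 9*g*w)
F(t) = -62*t (F(t) = -126*(-2)*(-t/4) + t = -63*t + t = -62*t)
1/F(54) = 1/(-62*54) = 1/(-3348) = -1/3348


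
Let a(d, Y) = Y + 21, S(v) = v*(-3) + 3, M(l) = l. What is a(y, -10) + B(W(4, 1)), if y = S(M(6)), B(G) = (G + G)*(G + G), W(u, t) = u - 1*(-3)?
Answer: 207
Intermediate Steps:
W(u, t) = 3 + u (W(u, t) = u + 3 = 3 + u)
B(G) = 4*G² (B(G) = (2*G)*(2*G) = 4*G²)
S(v) = 3 - 3*v (S(v) = -3*v + 3 = 3 - 3*v)
y = -15 (y = 3 - 3*6 = 3 - 18 = -15)
a(d, Y) = 21 + Y
a(y, -10) + B(W(4, 1)) = (21 - 10) + 4*(3 + 4)² = 11 + 4*7² = 11 + 4*49 = 11 + 196 = 207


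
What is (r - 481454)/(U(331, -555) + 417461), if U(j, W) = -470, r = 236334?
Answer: -245120/416991 ≈ -0.58783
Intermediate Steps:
(r - 481454)/(U(331, -555) + 417461) = (236334 - 481454)/(-470 + 417461) = -245120/416991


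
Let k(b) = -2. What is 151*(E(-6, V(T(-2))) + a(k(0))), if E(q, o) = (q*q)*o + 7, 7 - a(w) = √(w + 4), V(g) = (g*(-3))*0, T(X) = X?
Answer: 2114 - 151*√2 ≈ 1900.5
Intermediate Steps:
V(g) = 0 (V(g) = -3*g*0 = 0)
a(w) = 7 - √(4 + w) (a(w) = 7 - √(w + 4) = 7 - √(4 + w))
E(q, o) = 7 + o*q² (E(q, o) = q²*o + 7 = o*q² + 7 = 7 + o*q²)
151*(E(-6, V(T(-2))) + a(k(0))) = 151*((7 + 0*(-6)²) + (7 - √(4 - 2))) = 151*((7 + 0*36) + (7 - √2)) = 151*((7 + 0) + (7 - √2)) = 151*(7 + (7 - √2)) = 151*(14 - √2) = 2114 - 151*√2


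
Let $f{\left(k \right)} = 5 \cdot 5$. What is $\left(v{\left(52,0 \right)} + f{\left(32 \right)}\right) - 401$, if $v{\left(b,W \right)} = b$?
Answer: $-324$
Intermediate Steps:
$f{\left(k \right)} = 25$
$\left(v{\left(52,0 \right)} + f{\left(32 \right)}\right) - 401 = \left(52 + 25\right) - 401 = 77 - 401 = -324$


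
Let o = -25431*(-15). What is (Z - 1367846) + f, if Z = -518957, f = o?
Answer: -1505338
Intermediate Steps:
o = 381465
f = 381465
(Z - 1367846) + f = (-518957 - 1367846) + 381465 = -1886803 + 381465 = -1505338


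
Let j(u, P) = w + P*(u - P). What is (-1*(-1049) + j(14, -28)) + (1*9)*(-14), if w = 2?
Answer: -251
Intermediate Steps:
j(u, P) = 2 + P*(u - P)
(-1*(-1049) + j(14, -28)) + (1*9)*(-14) = (-1*(-1049) + (2 - 1*(-28)² - 28*14)) + (1*9)*(-14) = (1049 + (2 - 1*784 - 392)) + 9*(-14) = (1049 + (2 - 784 - 392)) - 126 = (1049 - 1174) - 126 = -125 - 126 = -251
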